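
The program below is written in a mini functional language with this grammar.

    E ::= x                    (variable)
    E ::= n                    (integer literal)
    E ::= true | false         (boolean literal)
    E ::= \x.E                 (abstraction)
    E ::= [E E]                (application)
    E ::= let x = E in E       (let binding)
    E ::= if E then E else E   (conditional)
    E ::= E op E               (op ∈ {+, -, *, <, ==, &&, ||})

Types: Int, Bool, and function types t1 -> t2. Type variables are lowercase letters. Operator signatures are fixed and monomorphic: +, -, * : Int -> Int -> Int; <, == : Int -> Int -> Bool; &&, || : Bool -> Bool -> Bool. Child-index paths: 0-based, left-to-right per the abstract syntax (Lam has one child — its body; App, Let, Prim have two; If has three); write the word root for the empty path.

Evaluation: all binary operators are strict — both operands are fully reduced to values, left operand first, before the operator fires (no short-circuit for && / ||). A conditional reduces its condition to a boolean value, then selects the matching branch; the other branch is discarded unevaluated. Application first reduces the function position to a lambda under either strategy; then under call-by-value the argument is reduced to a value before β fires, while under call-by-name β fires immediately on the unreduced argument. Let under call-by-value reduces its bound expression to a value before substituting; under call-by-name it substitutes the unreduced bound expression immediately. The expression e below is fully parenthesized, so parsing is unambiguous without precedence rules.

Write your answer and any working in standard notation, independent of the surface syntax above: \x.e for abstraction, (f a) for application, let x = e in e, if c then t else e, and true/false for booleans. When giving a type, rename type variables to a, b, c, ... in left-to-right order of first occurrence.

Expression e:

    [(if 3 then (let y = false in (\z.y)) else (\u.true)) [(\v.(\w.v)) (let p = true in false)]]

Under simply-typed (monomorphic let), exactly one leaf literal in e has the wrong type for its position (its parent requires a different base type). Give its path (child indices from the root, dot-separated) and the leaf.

Trace:
  unify Int ~ Bool
  FAIL: mismatch Int ~ Bool

Answer: 0.0 : 3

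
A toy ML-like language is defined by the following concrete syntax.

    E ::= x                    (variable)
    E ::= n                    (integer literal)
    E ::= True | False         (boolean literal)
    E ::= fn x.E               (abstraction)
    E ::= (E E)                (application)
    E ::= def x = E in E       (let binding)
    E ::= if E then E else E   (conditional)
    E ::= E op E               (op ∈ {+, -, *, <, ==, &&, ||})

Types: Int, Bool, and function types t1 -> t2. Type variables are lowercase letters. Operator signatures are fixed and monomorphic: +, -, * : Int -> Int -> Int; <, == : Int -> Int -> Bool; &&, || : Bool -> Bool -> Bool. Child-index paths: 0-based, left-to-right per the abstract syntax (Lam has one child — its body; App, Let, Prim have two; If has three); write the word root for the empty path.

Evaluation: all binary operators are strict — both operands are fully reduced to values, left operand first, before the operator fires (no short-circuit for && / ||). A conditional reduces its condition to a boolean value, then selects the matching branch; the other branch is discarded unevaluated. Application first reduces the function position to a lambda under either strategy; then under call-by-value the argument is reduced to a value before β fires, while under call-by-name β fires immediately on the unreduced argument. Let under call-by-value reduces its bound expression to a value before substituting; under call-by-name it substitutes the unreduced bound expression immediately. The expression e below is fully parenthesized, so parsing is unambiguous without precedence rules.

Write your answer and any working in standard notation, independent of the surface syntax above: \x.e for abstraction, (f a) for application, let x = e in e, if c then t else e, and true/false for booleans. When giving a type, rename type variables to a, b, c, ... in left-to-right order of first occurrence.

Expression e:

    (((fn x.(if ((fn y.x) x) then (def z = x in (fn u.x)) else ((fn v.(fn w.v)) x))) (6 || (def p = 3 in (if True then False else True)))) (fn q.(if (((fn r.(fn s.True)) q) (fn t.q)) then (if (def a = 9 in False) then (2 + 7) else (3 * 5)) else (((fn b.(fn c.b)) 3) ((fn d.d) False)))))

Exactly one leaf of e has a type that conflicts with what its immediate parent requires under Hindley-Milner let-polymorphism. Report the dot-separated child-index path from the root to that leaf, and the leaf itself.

Answer: 0.1.0 : 6

Trace:
x : a
\y._ : b -> a
x : a
  unify b -> a ~ a -> c
  unify b ~ a
  unify a ~ c
_ _ : c
  unify c ~ Bool
x : Bool
let z : Bool
x : Bool
\u._ : d -> Bool
v : e
\w._ : f -> e
\v._ : e -> f -> e
x : Bool
  unify e -> f -> e ~ Bool -> g
  unify e ~ Bool
  unify f -> Bool ~ g
_ _ : f -> Bool
  unify d -> Bool ~ f -> Bool
  unify d ~ f
  unify Bool ~ Bool
\x._ : Bool -> f -> Bool
  unify Int ~ Bool
  FAIL: mismatch Int ~ Bool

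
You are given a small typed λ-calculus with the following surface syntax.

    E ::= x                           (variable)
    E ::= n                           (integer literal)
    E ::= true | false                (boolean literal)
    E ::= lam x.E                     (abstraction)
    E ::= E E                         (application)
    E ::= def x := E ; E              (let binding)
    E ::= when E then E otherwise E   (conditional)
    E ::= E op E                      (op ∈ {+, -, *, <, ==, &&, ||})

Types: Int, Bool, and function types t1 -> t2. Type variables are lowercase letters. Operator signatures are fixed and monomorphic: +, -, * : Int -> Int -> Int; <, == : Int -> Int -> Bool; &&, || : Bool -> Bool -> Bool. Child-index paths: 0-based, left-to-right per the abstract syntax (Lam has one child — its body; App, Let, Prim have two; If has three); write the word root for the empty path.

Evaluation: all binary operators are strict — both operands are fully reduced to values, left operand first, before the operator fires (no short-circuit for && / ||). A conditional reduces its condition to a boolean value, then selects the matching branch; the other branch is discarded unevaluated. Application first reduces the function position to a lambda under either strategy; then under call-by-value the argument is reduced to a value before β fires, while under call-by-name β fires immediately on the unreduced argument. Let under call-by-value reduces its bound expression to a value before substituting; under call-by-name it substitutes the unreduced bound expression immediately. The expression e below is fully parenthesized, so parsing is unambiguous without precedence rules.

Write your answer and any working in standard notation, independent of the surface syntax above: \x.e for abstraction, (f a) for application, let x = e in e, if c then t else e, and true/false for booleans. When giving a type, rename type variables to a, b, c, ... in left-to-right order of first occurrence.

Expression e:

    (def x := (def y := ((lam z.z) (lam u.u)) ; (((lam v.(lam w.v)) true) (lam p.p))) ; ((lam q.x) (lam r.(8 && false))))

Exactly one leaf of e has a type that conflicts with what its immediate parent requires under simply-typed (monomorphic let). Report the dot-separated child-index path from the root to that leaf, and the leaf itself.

Answer: 1.1.0.0 : 8

Working:
z : a
\z._ : a -> a
u : b
\u._ : b -> b
  unify a -> a ~ (b -> b) -> c
  unify a ~ b -> b
  unify b -> b ~ c
_ _ : b -> b
let y : b -> b
v : d
\w._ : e -> d
\v._ : d -> e -> d
  unify d -> e -> d ~ Bool -> f
  unify d ~ Bool
  unify e -> Bool ~ f
_ _ : e -> Bool
p : g
\p._ : g -> g
  unify e -> Bool ~ (g -> g) -> h
  unify e ~ g -> g
  unify Bool ~ h
_ _ : Bool
let x : Bool
x : Bool
\q._ : i -> Bool
  unify Int ~ Bool
  FAIL: mismatch Int ~ Bool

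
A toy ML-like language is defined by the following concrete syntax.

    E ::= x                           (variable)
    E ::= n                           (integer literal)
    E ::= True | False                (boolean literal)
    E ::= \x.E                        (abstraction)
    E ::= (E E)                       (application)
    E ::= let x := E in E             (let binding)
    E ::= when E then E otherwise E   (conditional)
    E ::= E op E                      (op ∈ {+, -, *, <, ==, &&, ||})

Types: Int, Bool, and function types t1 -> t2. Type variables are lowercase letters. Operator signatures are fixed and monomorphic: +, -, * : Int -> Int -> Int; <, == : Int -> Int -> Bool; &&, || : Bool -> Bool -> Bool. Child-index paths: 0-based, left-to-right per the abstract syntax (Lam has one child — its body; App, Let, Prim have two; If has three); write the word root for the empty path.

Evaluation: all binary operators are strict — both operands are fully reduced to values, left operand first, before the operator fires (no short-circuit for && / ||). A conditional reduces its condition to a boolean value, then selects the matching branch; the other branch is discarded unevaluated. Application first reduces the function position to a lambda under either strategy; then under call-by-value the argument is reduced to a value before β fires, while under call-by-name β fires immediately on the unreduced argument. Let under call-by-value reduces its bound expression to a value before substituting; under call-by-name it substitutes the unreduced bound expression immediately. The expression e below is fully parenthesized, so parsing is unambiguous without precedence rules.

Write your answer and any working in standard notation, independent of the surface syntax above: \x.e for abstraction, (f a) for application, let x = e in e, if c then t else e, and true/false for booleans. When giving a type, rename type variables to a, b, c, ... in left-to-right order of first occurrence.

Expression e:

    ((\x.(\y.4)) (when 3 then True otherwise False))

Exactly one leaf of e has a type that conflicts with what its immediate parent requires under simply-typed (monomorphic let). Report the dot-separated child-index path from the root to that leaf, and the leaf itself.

Answer: 1.0 : 3

Derivation:
\y._ : b -> Int
\x._ : a -> b -> Int
  unify Int ~ Bool
  FAIL: mismatch Int ~ Bool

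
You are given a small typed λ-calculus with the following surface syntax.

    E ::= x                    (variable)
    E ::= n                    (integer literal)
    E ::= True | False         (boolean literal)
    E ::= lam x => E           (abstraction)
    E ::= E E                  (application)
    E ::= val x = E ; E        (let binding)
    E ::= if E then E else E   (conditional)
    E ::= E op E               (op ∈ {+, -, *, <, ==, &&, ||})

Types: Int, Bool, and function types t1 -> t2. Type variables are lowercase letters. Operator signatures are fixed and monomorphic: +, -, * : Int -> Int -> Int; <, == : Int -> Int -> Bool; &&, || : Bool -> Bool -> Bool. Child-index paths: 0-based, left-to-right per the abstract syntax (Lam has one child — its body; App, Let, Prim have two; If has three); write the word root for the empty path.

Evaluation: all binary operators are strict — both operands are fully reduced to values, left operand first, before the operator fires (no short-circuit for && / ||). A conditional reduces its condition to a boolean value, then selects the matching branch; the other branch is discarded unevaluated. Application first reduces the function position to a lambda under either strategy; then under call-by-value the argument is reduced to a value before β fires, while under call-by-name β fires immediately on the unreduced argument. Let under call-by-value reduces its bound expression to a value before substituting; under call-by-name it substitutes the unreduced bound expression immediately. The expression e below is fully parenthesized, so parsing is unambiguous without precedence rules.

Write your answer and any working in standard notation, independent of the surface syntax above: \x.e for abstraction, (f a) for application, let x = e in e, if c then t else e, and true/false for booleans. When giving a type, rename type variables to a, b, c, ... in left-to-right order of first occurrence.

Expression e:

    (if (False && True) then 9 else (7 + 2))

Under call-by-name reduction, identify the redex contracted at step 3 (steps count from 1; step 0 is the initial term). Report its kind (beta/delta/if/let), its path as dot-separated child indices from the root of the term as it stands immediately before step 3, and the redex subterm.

Working:
step 0: (if (false && true) then 9 else (7 + 2))
step 1: [delta@0] (if false then 9 else (7 + 2))
step 2: [if@root] (7 + 2)
step 3: [delta@root] 9

Answer: delta at root : (7 + 2)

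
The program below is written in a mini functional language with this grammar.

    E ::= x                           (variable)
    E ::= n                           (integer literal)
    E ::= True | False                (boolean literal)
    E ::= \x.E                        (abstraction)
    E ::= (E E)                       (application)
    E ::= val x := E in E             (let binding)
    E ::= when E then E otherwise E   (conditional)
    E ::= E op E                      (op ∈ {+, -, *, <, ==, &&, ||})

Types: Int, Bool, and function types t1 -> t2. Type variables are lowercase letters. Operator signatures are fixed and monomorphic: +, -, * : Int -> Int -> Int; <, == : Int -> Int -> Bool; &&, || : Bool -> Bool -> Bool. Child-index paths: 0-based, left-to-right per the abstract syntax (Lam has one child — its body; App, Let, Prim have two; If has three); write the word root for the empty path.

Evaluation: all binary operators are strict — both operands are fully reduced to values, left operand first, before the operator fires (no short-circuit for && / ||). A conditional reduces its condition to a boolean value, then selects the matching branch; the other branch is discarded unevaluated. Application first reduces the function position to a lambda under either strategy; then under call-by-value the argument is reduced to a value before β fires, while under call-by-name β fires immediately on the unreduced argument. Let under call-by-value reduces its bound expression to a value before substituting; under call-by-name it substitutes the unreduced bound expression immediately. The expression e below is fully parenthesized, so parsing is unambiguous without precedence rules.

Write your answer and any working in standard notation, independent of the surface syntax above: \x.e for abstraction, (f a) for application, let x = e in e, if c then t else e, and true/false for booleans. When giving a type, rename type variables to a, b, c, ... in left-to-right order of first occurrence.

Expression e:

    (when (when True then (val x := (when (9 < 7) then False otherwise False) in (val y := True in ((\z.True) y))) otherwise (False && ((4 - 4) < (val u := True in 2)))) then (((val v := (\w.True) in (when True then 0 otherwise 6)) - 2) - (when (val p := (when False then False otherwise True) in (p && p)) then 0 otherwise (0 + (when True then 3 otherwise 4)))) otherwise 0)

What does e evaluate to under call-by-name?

Trace:
step 0: (if (if true then (let x = (if (9 < 7) then false else false) in (let y = true in ((\z.true) y))) else (false && ((4 - 4) < (let u = true in 2)))) then (((let v = (\w.true) in (if true then 0 else 6)) - 2) - (if (let p = (if false then false else true) in (p && p)) then 0 else (0 + (if true then 3 else 4)))) else 0)
step 1: [if@0] (if (let x = (if (9 < 7) then false else false) in (let y = true in ((\z.true) y))) then (((let v = (\w.true) in (if true then 0 else 6)) - 2) - (if (let p = (if false then false else true) in (p && p)) then 0 else (0 + (if true then 3 else 4)))) else 0)
step 2: [let@0] (if (let y = true in ((\z.true) y)) then (((let v = (\w.true) in (if true then 0 else 6)) - 2) - (if (let p = (if false then false else true) in (p && p)) then 0 else (0 + (if true then 3 else 4)))) else 0)
step 3: [let@0] (if ((\z.true) true) then (((let v = (\w.true) in (if true then 0 else 6)) - 2) - (if (let p = (if false then false else true) in (p && p)) then 0 else (0 + (if true then 3 else 4)))) else 0)
step 4: [beta@0] (if true then (((let v = (\w.true) in (if true then 0 else 6)) - 2) - (if (let p = (if false then false else true) in (p && p)) then 0 else (0 + (if true then 3 else 4)))) else 0)
step 5: [if@root] (((let v = (\w.true) in (if true then 0 else 6)) - 2) - (if (let p = (if false then false else true) in (p && p)) then 0 else (0 + (if true then 3 else 4))))
step 6: [let@0.0] (((if true then 0 else 6) - 2) - (if (let p = (if false then false else true) in (p && p)) then 0 else (0 + (if true then 3 else 4))))
step 7: [if@0.0] ((0 - 2) - (if (let p = (if false then false else true) in (p && p)) then 0 else (0 + (if true then 3 else 4))))
step 8: [delta@0] (-2 - (if (let p = (if false then false else true) in (p && p)) then 0 else (0 + (if true then 3 else 4))))
step 9: [let@1.0] (-2 - (if ((if false then false else true) && (if false then false else true)) then 0 else (0 + (if true then 3 else 4))))
step 10: [if@1.0.0] (-2 - (if (true && (if false then false else true)) then 0 else (0 + (if true then 3 else 4))))
step 11: [if@1.0.1] (-2 - (if (true && true) then 0 else (0 + (if true then 3 else 4))))
step 12: [delta@1.0] (-2 - (if true then 0 else (0 + (if true then 3 else 4))))
step 13: [if@1] (-2 - 0)
step 14: [delta@root] -2

Answer: -2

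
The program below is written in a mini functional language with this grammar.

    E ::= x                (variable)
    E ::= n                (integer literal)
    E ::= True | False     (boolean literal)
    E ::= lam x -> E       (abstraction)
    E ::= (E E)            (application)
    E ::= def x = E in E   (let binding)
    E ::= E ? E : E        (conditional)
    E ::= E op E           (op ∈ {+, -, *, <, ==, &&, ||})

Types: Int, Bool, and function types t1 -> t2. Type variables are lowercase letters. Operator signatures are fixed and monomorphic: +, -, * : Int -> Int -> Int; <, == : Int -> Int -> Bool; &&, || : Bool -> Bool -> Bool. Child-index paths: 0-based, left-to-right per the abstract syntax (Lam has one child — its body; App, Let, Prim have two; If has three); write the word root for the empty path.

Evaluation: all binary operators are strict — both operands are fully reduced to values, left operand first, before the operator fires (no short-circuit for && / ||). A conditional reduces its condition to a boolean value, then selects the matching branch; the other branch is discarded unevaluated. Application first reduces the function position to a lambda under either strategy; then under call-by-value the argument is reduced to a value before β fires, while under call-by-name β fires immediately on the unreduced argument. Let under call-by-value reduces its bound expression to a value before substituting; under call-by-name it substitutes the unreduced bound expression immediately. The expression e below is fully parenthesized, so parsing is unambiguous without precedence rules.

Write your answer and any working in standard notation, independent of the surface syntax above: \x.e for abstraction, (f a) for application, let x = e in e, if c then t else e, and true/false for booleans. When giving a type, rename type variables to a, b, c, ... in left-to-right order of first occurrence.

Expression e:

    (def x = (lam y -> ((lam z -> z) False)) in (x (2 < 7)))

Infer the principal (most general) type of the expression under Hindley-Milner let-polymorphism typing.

Trace:
z : b
\z._ : b -> b
  unify b -> b ~ Bool -> c
  unify b ~ Bool
  unify Bool ~ c
_ _ : Bool
\y._ : a -> Bool
let x : forall. a -> Bool
x : d -> Bool
  unify Int ~ Int
  unify Int ~ Int
  unify d -> Bool ~ Bool -> e
  unify d ~ Bool
  unify Bool ~ e
_ _ : Bool

Answer: Bool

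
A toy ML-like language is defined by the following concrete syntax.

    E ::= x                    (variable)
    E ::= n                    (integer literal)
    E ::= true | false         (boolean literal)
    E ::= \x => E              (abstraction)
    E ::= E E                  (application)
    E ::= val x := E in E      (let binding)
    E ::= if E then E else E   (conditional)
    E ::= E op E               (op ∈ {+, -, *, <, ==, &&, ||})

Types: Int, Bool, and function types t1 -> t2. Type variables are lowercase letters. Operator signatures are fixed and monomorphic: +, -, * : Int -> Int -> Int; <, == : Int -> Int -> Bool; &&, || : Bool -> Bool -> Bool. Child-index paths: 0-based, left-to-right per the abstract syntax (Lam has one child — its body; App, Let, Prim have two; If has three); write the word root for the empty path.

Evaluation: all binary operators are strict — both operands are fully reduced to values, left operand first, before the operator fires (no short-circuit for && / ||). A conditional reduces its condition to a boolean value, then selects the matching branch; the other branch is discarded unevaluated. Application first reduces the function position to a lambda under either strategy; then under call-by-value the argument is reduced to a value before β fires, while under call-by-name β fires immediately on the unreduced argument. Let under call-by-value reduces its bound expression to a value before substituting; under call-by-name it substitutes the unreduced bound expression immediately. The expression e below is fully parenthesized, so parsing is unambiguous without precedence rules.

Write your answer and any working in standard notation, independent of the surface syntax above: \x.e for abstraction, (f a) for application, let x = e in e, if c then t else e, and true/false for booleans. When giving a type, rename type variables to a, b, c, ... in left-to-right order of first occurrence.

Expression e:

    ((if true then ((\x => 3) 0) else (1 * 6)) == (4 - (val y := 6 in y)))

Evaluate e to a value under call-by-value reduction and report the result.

Answer: false

Trace:
step 0: ((if true then ((\x.3) 0) else (1 * 6)) == (4 - (let y = 6 in y)))
step 1: [if@0] (((\x.3) 0) == (4 - (let y = 6 in y)))
step 2: [beta@0] (3 == (4 - (let y = 6 in y)))
step 3: [let@1.1] (3 == (4 - 6))
step 4: [delta@1] (3 == -2)
step 5: [delta@root] false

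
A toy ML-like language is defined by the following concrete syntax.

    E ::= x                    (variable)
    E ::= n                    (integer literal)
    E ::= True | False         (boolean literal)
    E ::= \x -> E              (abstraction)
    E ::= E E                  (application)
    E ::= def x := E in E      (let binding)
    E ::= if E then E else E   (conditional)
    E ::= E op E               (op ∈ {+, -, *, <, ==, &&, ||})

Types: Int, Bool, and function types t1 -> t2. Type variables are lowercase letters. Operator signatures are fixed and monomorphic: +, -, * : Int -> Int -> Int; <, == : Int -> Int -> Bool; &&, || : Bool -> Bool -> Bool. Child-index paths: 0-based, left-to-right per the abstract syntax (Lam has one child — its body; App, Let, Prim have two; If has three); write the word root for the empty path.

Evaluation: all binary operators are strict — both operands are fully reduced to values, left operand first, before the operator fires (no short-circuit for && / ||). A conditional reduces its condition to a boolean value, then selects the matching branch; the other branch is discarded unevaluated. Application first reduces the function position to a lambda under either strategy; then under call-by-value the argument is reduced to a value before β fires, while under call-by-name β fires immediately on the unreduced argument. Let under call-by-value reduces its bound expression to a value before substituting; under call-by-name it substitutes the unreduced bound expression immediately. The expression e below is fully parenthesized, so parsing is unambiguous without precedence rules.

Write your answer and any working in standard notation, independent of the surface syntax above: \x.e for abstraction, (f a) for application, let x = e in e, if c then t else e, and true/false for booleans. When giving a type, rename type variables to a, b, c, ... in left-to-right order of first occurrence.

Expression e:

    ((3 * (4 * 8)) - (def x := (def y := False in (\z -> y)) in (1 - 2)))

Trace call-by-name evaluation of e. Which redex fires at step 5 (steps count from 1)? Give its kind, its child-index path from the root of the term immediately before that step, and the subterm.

Trace:
step 0: ((3 * (4 * 8)) - (let x = (let y = false in (\z.y)) in (1 - 2)))
step 1: [delta@0.1] ((3 * 32) - (let x = (let y = false in (\z.y)) in (1 - 2)))
step 2: [delta@0] (96 - (let x = (let y = false in (\z.y)) in (1 - 2)))
step 3: [let@1] (96 - (1 - 2))
step 4: [delta@1] (96 - -1)
step 5: [delta@root] 97

Answer: delta at root : (96 - -1)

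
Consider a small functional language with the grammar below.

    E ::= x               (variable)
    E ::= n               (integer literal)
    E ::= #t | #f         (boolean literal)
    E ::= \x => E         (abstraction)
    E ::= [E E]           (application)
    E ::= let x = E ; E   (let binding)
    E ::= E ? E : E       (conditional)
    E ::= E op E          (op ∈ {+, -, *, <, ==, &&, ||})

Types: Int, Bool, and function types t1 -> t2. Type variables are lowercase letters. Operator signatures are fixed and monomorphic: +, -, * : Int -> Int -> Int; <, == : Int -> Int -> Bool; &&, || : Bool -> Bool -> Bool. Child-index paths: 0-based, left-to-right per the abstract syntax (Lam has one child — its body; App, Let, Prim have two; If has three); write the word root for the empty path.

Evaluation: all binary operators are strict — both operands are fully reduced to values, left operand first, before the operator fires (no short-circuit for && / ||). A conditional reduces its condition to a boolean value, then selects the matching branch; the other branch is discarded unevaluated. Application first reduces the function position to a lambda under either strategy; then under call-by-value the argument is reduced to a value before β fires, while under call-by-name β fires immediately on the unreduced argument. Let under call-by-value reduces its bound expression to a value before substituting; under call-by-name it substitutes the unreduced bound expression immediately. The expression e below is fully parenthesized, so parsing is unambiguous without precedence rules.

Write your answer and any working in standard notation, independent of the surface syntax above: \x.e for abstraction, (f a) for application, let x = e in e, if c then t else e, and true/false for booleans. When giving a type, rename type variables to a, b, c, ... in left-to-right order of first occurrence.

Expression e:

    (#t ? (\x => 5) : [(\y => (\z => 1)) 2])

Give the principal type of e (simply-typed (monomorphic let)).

Derivation:
  unify Bool ~ Bool
\x._ : a -> Int
\z._ : c -> Int
\y._ : b -> c -> Int
  unify b -> c -> Int ~ Int -> d
  unify b ~ Int
  unify c -> Int ~ d
_ _ : c -> Int
  unify a -> Int ~ c -> Int
  unify a ~ c
  unify Int ~ Int

Answer: a -> Int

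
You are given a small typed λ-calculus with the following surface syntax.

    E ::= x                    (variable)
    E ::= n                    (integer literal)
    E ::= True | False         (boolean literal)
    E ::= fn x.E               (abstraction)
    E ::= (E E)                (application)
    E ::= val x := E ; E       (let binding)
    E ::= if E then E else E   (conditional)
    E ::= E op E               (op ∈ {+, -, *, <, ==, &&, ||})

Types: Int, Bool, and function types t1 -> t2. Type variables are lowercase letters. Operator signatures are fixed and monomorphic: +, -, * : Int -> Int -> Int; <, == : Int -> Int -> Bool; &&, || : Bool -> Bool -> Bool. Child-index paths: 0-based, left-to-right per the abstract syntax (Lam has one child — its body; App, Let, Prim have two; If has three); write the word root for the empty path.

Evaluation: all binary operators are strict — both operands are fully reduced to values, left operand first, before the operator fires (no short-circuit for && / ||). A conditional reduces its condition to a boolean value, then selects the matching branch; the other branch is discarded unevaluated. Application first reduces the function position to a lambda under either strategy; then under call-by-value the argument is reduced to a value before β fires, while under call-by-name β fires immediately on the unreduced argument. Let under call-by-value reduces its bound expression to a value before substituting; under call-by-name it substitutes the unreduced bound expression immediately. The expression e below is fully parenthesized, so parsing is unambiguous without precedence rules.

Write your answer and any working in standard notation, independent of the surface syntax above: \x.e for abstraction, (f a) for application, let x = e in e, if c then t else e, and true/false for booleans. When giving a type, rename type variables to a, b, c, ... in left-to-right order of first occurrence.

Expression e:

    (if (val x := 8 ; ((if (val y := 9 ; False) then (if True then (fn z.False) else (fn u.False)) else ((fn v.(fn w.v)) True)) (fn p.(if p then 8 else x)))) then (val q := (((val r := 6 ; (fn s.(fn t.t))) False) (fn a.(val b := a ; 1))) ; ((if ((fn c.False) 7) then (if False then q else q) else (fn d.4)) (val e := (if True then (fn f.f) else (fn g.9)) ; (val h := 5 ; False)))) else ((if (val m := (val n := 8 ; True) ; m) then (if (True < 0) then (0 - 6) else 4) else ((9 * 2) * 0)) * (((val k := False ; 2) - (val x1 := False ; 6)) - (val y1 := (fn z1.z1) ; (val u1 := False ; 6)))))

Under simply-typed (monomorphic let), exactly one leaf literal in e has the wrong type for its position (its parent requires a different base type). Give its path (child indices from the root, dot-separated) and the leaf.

Trace:
let x : Int
let y : Int
  unify Bool ~ Bool
  unify Bool ~ Bool
\z._ : a -> Bool
\u._ : b -> Bool
  unify a -> Bool ~ b -> Bool
  unify a ~ b
  unify Bool ~ Bool
v : c
\w._ : d -> c
\v._ : c -> d -> c
  unify c -> d -> c ~ Bool -> e
  unify c ~ Bool
  unify d -> Bool ~ e
_ _ : d -> Bool
  unify b -> Bool ~ d -> Bool
  unify b ~ d
  unify Bool ~ Bool
p : f
  unify f ~ Bool
x : Int
  unify Int ~ Int
\p._ : Bool -> Int
  unify d -> Bool ~ (Bool -> Int) -> g
  unify d ~ Bool -> Int
  unify Bool ~ g
_ _ : Bool
  unify Bool ~ Bool
let r : Int
t : i
\t._ : i -> i
\s._ : h -> i -> i
  unify h -> i -> i ~ Bool -> j
  unify h ~ Bool
  unify i -> i ~ j
_ _ : i -> i
a : k
let b : k
\a._ : k -> Int
  unify i -> i ~ (k -> Int) -> l
  unify i ~ k -> Int
  unify k -> Int ~ l
_ _ : k -> Int
let q : k -> Int
\c._ : m -> Bool
  unify m -> Bool ~ Int -> n
  unify m ~ Int
  unify Bool ~ n
_ _ : Bool
  unify Bool ~ Bool
  unify Bool ~ Bool
q : k -> Int
q : k -> Int
  unify k -> Int ~ k -> Int
  unify k ~ k
  unify Int ~ Int
\d._ : o -> Int
  unify k -> Int ~ o -> Int
  unify k ~ o
  unify Int ~ Int
  unify Bool ~ Bool
f : p
\f._ : p -> p
\g._ : q -> Int
  unify p -> p ~ q -> Int
  unify p ~ q
  unify q ~ Int
let e : Int -> Int
let h : Int
  unify o -> Int ~ Bool -> r
  unify o ~ Bool
  unify Int ~ r
_ _ : Int
let n : Int
let m : Bool
m : Bool
  unify Bool ~ Bool
  unify Bool ~ Int
  FAIL: mismatch Bool ~ Int

Answer: 2.0.1.0.0 : true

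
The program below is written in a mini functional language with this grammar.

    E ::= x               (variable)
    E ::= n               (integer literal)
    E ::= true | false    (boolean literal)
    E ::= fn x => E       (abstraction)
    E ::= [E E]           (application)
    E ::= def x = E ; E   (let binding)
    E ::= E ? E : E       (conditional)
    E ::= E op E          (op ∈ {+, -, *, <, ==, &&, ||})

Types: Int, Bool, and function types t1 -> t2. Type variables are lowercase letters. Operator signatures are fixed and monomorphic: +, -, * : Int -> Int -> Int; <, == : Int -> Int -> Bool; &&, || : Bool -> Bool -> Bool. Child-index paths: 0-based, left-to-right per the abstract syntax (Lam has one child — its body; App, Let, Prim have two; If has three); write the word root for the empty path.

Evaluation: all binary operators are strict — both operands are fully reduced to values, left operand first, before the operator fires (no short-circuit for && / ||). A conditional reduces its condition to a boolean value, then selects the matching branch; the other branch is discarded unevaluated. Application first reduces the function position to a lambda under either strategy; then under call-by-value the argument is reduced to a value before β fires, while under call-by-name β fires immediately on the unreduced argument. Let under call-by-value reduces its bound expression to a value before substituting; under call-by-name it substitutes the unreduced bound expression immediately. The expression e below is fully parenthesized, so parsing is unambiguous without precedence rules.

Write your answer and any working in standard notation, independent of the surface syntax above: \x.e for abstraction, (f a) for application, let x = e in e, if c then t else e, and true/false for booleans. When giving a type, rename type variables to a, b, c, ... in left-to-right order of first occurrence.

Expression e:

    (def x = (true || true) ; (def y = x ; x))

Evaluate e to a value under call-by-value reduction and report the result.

Answer: true

Trace:
step 0: (let x = (true || true) in (let y = x in x))
step 1: [delta@0] (let x = true in (let y = x in x))
step 2: [let@root] (let y = true in true)
step 3: [let@root] true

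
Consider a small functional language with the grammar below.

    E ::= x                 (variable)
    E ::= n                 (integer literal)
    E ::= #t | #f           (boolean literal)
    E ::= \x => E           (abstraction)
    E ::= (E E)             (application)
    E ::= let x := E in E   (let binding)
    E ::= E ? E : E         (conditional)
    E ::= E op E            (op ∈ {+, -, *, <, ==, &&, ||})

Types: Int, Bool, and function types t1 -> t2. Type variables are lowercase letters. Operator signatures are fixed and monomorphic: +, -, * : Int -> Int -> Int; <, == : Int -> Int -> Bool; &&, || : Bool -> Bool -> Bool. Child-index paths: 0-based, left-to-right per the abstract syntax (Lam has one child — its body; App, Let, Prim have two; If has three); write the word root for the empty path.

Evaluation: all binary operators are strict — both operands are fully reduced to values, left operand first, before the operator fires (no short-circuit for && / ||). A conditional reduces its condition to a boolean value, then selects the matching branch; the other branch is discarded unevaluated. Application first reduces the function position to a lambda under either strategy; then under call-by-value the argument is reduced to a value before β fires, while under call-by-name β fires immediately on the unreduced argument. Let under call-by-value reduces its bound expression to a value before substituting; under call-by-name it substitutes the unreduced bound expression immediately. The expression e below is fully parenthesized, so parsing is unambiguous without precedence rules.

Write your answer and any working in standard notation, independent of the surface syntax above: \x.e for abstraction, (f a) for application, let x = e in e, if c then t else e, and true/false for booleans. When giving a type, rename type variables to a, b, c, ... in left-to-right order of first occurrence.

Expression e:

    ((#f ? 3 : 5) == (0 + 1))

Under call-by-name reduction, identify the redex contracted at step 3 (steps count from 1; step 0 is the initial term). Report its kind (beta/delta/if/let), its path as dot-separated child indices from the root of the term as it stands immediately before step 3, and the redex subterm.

Answer: delta at root : (5 == 1)

Derivation:
step 0: ((if false then 3 else 5) == (0 + 1))
step 1: [if@0] (5 == (0 + 1))
step 2: [delta@1] (5 == 1)
step 3: [delta@root] false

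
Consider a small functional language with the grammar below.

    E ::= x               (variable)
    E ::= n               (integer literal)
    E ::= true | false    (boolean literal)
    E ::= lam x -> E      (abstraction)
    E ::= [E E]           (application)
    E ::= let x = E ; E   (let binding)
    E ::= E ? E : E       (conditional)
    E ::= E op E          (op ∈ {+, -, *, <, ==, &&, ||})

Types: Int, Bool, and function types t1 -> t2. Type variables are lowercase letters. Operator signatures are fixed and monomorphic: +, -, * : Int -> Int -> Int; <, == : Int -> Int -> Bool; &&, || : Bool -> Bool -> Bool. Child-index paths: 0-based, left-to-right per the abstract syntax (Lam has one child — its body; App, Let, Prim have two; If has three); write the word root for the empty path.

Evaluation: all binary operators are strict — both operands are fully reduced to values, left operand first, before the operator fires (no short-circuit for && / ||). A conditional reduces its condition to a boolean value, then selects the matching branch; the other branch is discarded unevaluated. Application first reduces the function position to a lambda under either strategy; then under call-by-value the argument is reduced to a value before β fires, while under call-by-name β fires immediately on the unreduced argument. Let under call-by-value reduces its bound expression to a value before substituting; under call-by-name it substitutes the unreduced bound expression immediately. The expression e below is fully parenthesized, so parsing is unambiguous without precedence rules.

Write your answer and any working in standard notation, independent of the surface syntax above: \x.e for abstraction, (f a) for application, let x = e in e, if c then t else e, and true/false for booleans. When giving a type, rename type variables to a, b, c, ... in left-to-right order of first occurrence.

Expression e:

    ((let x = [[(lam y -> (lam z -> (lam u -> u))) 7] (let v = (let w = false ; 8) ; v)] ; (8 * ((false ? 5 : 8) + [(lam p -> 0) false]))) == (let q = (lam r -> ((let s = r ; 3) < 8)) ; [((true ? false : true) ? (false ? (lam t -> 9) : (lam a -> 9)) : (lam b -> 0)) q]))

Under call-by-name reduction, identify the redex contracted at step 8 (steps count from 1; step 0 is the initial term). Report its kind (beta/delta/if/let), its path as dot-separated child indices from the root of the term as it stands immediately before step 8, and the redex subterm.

Derivation:
step 0: ((let x = (((\y.(\z.(\u.u))) 7) (let v = (let w = false in 8) in v)) in (8 * ((if false then 5 else 8) + ((\p.0) false)))) == (let q = (\r.((let s = r in 3) < 8)) in ((if (if true then false else true) then (if false then (\t.9) else (\a.9)) else (\b.0)) q)))
step 1: [let@0] ((8 * ((if false then 5 else 8) + ((\p.0) false))) == (let q = (\r.((let s = r in 3) < 8)) in ((if (if true then false else true) then (if false then (\t.9) else (\a.9)) else (\b.0)) q)))
step 2: [if@0.1.0] ((8 * (8 + ((\p.0) false))) == (let q = (\r.((let s = r in 3) < 8)) in ((if (if true then false else true) then (if false then (\t.9) else (\a.9)) else (\b.0)) q)))
step 3: [beta@0.1.1] ((8 * (8 + 0)) == (let q = (\r.((let s = r in 3) < 8)) in ((if (if true then false else true) then (if false then (\t.9) else (\a.9)) else (\b.0)) q)))
step 4: [delta@0.1] ((8 * 8) == (let q = (\r.((let s = r in 3) < 8)) in ((if (if true then false else true) then (if false then (\t.9) else (\a.9)) else (\b.0)) q)))
step 5: [delta@0] (64 == (let q = (\r.((let s = r in 3) < 8)) in ((if (if true then false else true) then (if false then (\t.9) else (\a.9)) else (\b.0)) q)))
step 6: [let@1] (64 == ((if (if true then false else true) then (if false then (\t.9) else (\a.9)) else (\b.0)) (\r.((let s = r in 3) < 8))))
step 7: [if@1.0.0] (64 == ((if false then (if false then (\t.9) else (\a.9)) else (\b.0)) (\r.((let s = r in 3) < 8))))
step 8: [if@1.0] (64 == ((\b.0) (\r.((let s = r in 3) < 8))))

Answer: if at 1.0 : (if false then (if false then (\t.9) else (\a.9)) else (\b.0))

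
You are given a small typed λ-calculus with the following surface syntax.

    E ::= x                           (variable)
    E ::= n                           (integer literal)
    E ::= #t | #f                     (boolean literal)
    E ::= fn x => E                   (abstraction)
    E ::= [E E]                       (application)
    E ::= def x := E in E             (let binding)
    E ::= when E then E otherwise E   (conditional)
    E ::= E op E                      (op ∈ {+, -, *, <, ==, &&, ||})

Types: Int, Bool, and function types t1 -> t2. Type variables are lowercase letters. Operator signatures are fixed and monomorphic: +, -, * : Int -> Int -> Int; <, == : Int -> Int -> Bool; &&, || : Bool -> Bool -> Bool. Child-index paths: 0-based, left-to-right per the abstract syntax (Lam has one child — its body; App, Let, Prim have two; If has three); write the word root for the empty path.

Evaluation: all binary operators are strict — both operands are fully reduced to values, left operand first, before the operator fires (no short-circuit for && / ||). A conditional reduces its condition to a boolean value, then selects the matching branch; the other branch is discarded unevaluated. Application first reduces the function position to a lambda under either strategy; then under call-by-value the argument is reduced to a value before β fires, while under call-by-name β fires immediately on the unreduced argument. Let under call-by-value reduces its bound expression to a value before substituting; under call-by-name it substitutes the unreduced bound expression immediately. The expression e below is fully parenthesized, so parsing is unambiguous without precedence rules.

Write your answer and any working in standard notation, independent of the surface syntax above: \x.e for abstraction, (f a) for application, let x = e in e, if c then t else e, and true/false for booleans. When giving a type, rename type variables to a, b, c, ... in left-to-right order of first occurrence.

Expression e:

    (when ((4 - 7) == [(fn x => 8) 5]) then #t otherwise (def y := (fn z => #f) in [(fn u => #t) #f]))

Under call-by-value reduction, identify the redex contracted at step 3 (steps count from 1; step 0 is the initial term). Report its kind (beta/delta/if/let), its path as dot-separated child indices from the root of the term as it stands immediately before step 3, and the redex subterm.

Derivation:
step 0: (if ((4 - 7) == ((\x.8) 5)) then true else (let y = (\z.false) in ((\u.true) false)))
step 1: [delta@0.0] (if (-3 == ((\x.8) 5)) then true else (let y = (\z.false) in ((\u.true) false)))
step 2: [beta@0.1] (if (-3 == 8) then true else (let y = (\z.false) in ((\u.true) false)))
step 3: [delta@0] (if false then true else (let y = (\z.false) in ((\u.true) false)))

Answer: delta at 0 : (-3 == 8)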